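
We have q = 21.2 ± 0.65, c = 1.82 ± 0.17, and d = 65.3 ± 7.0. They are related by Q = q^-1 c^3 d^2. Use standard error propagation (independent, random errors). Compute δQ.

For a monomial Q ∝ q^-1, c^3, d^2, fractional errors add in quadrature:
  (-1·δq/q)² = (-1×0.0307)² = 0.000940;  (3·δc/c)² = (3×0.0934)² = 0.0785;  (2·δd/d)² = (2×0.107)² = 0.0460
δQ/Q = √(0.125) = 0.354
Q = 1210, so δQ = 0.354 × 1210 = 429.

429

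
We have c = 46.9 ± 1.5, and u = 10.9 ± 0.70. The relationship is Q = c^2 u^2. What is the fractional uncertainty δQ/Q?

0.143

Each factor contributes (exponent × relative error)² to (δQ/Q)²:
  (2·δc/c)² = (2×0.0320)² = 0.00409;  (2·δu/u)² = (2×0.0642)² = 0.0165
δQ/Q = √(0.0206) = 0.143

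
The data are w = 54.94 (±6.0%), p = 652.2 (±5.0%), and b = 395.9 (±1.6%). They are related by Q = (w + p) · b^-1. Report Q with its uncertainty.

Let u = w + p = 707.1. δu = √(δw² + δp²) = √(10.9 + 1060) = 32.8, so δu/u = 0.0464.
Q is then a monomial in u, b:
δQ/Q = √((δu/u)² + (-1·δb/b)²) = √(0.00215 + 0.000256) = 0.0490
Q = 1.786, so δQ = 0.0490 × 1.786 = 0.0876.

1.786 ± 0.0876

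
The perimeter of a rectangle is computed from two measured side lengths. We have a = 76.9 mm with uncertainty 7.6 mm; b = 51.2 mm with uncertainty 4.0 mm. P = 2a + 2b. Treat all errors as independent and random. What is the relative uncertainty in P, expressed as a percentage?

For a sum/difference, combine absolute errors in quadrature:
  (2·δa)² = 231;  (2·δb)² = 64.0
δP = √(295) = 17.2 mm
P = 256 mm, so δP/P = 17.2/256 = 0.0670.

6.70%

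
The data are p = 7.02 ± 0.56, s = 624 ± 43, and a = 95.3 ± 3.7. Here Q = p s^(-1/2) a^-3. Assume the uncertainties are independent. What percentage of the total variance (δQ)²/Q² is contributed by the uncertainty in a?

64.2%

(δQ/Q)² = (1·δp/p)² + (−½·δs/s)² + (-3·δa/a)²
  p term: (1×0.0798)² = 0.00636
  s term: (-0.5×0.0689)² = 0.00119
  a term: (-3×0.0388)² = 0.0136
Total = 0.0211. Share from a = 0.0136/0.0211 = 0.642.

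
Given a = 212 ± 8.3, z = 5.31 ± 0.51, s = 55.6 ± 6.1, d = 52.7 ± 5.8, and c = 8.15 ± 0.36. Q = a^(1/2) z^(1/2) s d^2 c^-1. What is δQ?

1.62e+05

For a monomial Q ∝ a^(1/2), z^(1/2), s, d^2, c^-1, fractional errors add in quadrature:
  (½·δa/a)² = (0.5×0.0392)² = 0.000383;  (½·δz/z)² = (0.5×0.0960)² = 0.00231;  (1·δs/s)² = (1×0.110)² = 0.0120;  (2·δd/d)² = (2×0.110)² = 0.0485;  (-1·δc/c)² = (-1×0.0442)² = 0.00195
δQ/Q = √(0.0651) = 0.255
Q = 6.36e+05, so δQ = 0.255 × 6.36e+05 = 1.62e+05.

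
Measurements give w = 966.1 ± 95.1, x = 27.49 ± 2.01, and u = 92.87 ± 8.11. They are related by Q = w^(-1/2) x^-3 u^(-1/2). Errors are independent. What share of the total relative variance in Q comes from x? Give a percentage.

(δQ/Q)² = (−½·δw/w)² + (-3·δx/x)² + (−½·δu/u)²
  w term: (-0.5×0.0984)² = 0.00242
  x term: (-3×0.0731)² = 0.0481
  u term: (-0.5×0.0873)² = 0.00191
Total = 0.0524. Share from x = 0.0481/0.0524 = 0.917.

91.7%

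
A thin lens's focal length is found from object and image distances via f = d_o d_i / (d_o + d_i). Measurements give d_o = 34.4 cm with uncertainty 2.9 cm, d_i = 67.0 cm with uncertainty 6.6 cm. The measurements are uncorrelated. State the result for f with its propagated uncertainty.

22.7 ± 1.48 cm

∂f/∂d_o = (d_i/(d_o+d_i))² = 0.437;  ∂f/∂d_i = (d_o/(d_o+d_i))² = 0.115
δf = √((∂f/∂d_o · δd_o)² + (∂f/∂d_i · δd_i)²) = √(1.60 + 0.577) = 1.48 cm
f = 22.7 cm.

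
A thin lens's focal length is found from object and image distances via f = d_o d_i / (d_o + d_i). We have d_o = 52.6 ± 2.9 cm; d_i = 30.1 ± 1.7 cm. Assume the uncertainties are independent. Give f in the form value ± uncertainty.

∂f/∂d_o = (d_i/(d_o+d_i))² = 0.132;  ∂f/∂d_i = (d_o/(d_o+d_i))² = 0.405
δf = √((∂f/∂d_o · δd_o)² + (∂f/∂d_i · δd_i)²) = √(0.148 + 0.473) = 0.788 cm
f = 19.1 cm.

19.1 ± 0.788 cm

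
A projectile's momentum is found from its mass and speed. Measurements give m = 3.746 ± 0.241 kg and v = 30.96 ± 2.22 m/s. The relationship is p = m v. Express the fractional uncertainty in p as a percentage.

9.63%

Products/powers → add relative errors in quadrature, weighted by exponent:
  (1·δm/m)² = (1×0.0643)² = 0.00414;  (1·δv/v)² = (1×0.0717)² = 0.00514
δp/p = √(0.00928) = 0.0963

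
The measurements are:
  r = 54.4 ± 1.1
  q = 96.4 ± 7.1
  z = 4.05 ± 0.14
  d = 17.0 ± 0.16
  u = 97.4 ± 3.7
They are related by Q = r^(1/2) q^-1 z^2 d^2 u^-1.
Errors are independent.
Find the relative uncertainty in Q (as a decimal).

For a monomial Q ∝ r^(1/2), q^-1, z^2, d^2, u^-1, fractional errors add in quadrature:
  (½·δr/r)² = (0.5×0.0202)² = 0.000102;  (-1·δq/q)² = (-1×0.0737)² = 0.00542;  (2·δz/z)² = (2×0.0346)² = 0.00478;  (2·δd/d)² = (2×0.00941)² = 0.000354;  (-1·δu/u)² = (-1×0.0380)² = 0.00144
δQ/Q = √(0.0121) = 0.110

0.110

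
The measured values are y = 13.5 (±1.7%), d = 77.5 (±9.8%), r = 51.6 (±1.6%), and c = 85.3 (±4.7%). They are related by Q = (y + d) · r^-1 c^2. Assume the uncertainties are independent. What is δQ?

Let u = y + d = 91.0. δu = √(δy² + δd²) = √(0.0527 + 57.7) = 7.60, so δu/u = 0.0835.
Q is then a monomial in u, r, c:
δQ/Q = √((δu/u)² + (-1·δr/r)² + (2·δc/c)²) = √(0.00697 + 0.000256 + 0.00884) = 0.127
Q = 12800, so δQ = 0.127 × 12800 = 1630.

1630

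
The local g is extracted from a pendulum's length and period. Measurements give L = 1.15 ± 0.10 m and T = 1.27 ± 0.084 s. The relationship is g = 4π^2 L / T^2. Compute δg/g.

Relative error in a monomial: (δg/g)² = Σ (nᵢ · δxᵢ/xᵢ)².
  (1·δL/L)² = (1×0.0870)² = 0.00756;  (-2·δT/T)² = (-2×0.0661)² = 0.0175
δg/g = √(0.0251) = 0.158

0.158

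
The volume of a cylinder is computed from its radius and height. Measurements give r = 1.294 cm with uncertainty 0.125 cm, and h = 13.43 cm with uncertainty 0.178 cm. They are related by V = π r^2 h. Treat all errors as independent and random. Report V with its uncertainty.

For a monomial V ∝ r^2, h, fractional errors add in quadrature:
  (2·δr/r)² = (2×0.0966)² = 0.0373;  (1·δh/h)² = (1×0.0133)² = 0.000176
δV/V = √(0.0375) = 0.194
V = 70.65 cm^3, so δV = 0.194 × 70.65 = 13.7 cm^3.

70.65 ± 13.7 cm^3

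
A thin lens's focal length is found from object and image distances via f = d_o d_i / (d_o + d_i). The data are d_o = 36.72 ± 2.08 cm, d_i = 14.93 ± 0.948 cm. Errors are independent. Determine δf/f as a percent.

4.80%

∂f/∂d_o = (d_i/(d_o+d_i))² = 0.0836;  ∂f/∂d_i = (d_o/(d_o+d_i))² = 0.505
δf = √((∂f/∂d_o · δd_o)² + (∂f/∂d_i · δd_i)²) = √(0.0302 + 0.230) = 0.510 cm
f = 10.61 cm, so δf/f = 0.510/10.61 = 0.0480.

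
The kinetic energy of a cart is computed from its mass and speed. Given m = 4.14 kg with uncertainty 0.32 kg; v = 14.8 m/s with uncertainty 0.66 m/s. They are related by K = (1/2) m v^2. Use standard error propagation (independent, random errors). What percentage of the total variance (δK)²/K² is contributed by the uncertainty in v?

57.1%

(δK/K)² = (1·δm/m)² + (2·δv/v)²
  m term: (1×0.0773)² = 0.00597
  v term: (2×0.0446)² = 0.00795
Total = 0.0139. Share from v = 0.00795/0.0139 = 0.571.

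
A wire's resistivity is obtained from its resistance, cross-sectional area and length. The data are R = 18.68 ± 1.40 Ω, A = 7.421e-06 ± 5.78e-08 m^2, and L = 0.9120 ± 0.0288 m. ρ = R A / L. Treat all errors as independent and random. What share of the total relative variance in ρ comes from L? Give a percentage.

(δρ/ρ)² = (1·δR/R)² + (1·δA/A)² + (-1·δL/L)²
  R term: (1×0.0749)² = 0.00562
  A term: (1×0.00779)² = 6.07e-05
  L term: (-1×0.0316)² = 0.000997
Total = 0.00667. Share from L = 0.000997/0.00667 = 0.149.

14.9%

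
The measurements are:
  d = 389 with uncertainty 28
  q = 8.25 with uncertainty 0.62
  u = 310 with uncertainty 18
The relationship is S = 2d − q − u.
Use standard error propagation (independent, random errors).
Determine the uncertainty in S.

58.8

S is a linear combination, so absolute uncertainties add in quadrature:
  (2·δd)² = 3140;  (δq)² = 0.384;  (δu)² = 324
δS = √(3460) = 58.8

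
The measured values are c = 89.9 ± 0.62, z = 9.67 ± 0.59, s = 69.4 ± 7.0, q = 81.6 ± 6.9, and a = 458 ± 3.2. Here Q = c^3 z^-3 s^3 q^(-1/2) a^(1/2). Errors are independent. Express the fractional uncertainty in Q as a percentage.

Relative error in a monomial: (δQ/Q)² = Σ (nᵢ · δxᵢ/xᵢ)².
  (3·δc/c)² = (3×0.00690)² = 0.000428;  (-3·δz/z)² = (-3×0.0610)² = 0.0335;  (3·δs/s)² = (3×0.101)² = 0.0916;  (−½·δq/q)² = (-0.5×0.0846)² = 0.00179;  (½·δa/a)² = (0.5×0.00699)² = 1.22e-05
δQ/Q = √(0.127) = 0.357

35.7%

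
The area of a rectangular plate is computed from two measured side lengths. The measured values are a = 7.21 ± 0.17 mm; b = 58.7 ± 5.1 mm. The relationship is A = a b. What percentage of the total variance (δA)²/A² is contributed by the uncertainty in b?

(δA/A)² = (1·δa/a)² + (1·δb/b)²
  a term: (1×0.0236)² = 0.000556
  b term: (1×0.0869)² = 0.00755
Total = 0.00810. Share from b = 0.00755/0.00810 = 0.931.

93.1%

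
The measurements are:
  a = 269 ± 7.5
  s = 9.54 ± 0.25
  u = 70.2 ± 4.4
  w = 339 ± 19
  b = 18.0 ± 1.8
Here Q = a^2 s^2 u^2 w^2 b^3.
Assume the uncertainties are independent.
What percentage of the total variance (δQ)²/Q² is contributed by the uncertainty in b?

72.5%

(δQ/Q)² = (2·δa/a)² + (2·δs/s)² + (2·δu/u)² + (2·δw/w)² + (3·δb/b)²
  a term: (2×0.0279)² = 0.00311
  s term: (2×0.0262)² = 0.00275
  u term: (2×0.0627)² = 0.0157
  w term: (2×0.0560)² = 0.0126
  b term: (3×0.100)² = 0.0900
Total = 0.124. Share from b = 0.0900/0.124 = 0.725.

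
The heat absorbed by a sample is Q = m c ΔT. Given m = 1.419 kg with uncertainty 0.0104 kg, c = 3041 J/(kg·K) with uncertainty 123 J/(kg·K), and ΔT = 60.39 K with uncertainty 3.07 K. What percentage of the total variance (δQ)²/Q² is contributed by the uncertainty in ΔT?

(δQ/Q)² = (1·δm/m)² + (1·δc/c)² + (1·δΔT/ΔT)²
  m term: (1×0.00733)² = 5.37e-05
  c term: (1×0.0404)² = 0.00164
  ΔT term: (1×0.0508)² = 0.00258
Total = 0.00427. Share from ΔT = 0.00258/0.00427 = 0.605.

60.5%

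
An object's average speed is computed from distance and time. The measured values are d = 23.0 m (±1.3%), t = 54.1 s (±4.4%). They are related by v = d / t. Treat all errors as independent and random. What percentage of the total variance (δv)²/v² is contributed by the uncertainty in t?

92.0%

(δv/v)² = (1·δd/d)² + (-1·δt/t)²
  d term: (1×0.0130)² = 0.000169
  t term: (-1×0.0440)² = 0.00194
Total = 0.00211. Share from t = 0.00194/0.00211 = 0.920.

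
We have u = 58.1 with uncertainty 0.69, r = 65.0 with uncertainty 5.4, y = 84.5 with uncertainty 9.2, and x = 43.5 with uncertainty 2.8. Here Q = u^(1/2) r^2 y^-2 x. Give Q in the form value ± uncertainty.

196 ± 55.2

Products/powers → add relative errors in quadrature, weighted by exponent:
  (½·δu/u)² = (0.5×0.0119)² = 3.53e-05;  (2·δr/r)² = (2×0.0831)² = 0.0276;  (-2·δy/y)² = (-2×0.109)² = 0.0474;  (1·δx/x)² = (1×0.0644)² = 0.00414
δQ/Q = √(0.0792) = 0.281
Q = 196, so δQ = 0.281 × 196 = 55.2.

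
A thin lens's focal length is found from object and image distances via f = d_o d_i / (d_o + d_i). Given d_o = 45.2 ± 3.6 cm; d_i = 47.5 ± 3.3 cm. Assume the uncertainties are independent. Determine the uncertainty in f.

∂f/∂d_o = (d_i/(d_o+d_i))² = 0.263;  ∂f/∂d_i = (d_o/(d_o+d_i))² = 0.238
δf = √((∂f/∂d_o · δd_o)² + (∂f/∂d_i · δd_i)²) = √(0.893 + 0.616) = 1.23 cm

1.23 cm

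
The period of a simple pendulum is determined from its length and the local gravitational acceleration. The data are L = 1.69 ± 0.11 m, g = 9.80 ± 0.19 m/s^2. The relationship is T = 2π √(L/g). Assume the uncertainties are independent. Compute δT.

Since T is a product/quotient, work with relative uncertainties:
  (½·δL/L)² = (0.5×0.0651)² = 0.00106;  (−½·δg/g)² = (-0.5×0.0194)² = 9.4e-05
δT/T = √(0.00115) = 0.0340
T = 2.61 s, so δT = 0.0340 × 2.61 = 0.0886 s.

0.0886 s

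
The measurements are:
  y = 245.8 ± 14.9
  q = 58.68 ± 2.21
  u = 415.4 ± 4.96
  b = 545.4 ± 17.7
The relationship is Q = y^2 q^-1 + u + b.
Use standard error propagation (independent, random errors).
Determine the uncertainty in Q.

132

Let p = y^2·q^-1 = 1030. δp/p = √((2·δy/y)² + (-1·δq/q)²) = √(0.0147 + 0.00142) = 0.127, so δp = 131.
Q = p + u + b: δQ = √(δp² + δu² + δb²) = √(17100 + 24.6 + 313) = 132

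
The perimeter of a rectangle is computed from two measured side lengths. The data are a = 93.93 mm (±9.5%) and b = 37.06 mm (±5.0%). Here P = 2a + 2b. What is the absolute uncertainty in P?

P is a linear combination, so absolute uncertainties add in quadrature:
  (2·δa)² = 319;  (2·δb)² = 13.7
δP = √(332) = 18.2 mm

18.2 mm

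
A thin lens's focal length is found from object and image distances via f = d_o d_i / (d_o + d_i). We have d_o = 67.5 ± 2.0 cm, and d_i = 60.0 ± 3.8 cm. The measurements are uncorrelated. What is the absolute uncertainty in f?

∂f/∂d_o = (d_i/(d_o+d_i))² = 0.221;  ∂f/∂d_i = (d_o/(d_o+d_i))² = 0.280
δf = √((∂f/∂d_o · δd_o)² + (∂f/∂d_i · δd_i)²) = √(0.196 + 1.13) = 1.15 cm

1.15 cm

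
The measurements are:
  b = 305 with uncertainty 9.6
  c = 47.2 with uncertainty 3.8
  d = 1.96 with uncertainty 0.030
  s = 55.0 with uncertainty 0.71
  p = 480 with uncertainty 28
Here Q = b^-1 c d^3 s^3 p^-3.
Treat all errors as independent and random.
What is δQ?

Relative error in a monomial: (δQ/Q)² = Σ (nᵢ · δxᵢ/xᵢ)².
  (-1·δb/b)² = (-1×0.0315)² = 0.000991;  (1·δc/c)² = (1×0.0805)² = 0.00648;  (3·δd/d)² = (3×0.0153)² = 0.00211;  (3·δs/s)² = (3×0.0129)² = 0.00150;  (-3·δp/p)² = (-3×0.0583)² = 0.0306
δQ/Q = √(0.0417) = 0.204
Q = 0.00175, so δQ = 0.204 × 0.00175 = 0.000358.

0.000358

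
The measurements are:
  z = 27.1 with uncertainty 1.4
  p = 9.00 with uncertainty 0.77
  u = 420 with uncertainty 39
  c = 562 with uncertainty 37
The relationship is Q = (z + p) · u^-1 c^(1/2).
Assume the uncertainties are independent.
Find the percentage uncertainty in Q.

10.8%

Let w = z + p = 36.1. δw = √(δz² + δp²) = √(1.96 + 0.593) = 1.60, so δw/w = 0.0443.
Q is then a monomial in w, u, c:
δQ/Q = √((δw/w)² + (-1·δu/u)² + (½·δc/c)²) = √(0.00196 + 0.00862 + 0.00108) = 0.108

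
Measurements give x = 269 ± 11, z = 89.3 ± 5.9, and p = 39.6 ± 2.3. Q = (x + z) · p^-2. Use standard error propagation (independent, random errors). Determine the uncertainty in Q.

Let u = x + z = 358. δu = √(δx² + δz²) = √(121 + 34.8) = 12.5, so δu/u = 0.0348.
Q is then a monomial in u, p:
δQ/Q = √((δu/u)² + (-2·δp/p)²) = √(0.00121 + 0.0135) = 0.121
Q = 0.228, so δQ = 0.121 × 0.228 = 0.0277.

0.0277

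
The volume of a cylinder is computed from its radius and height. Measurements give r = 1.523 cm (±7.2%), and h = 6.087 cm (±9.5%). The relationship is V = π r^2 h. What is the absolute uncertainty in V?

7.65 cm^3

Each factor contributes (exponent × relative error)² to (δV/V)²:
  (2·δr/r)² = (2×0.0720)² = 0.0207;  (1·δh/h)² = (1×0.0950)² = 0.00903
δV/V = √(0.0298) = 0.173
V = 44.36 cm^3, so δV = 0.173 × 44.36 = 7.65 cm^3.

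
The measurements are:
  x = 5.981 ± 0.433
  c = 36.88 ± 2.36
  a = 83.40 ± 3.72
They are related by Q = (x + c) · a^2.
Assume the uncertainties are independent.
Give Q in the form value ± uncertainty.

298100 ± 31400

Let u = x + c = 42.86. δu = √(δx² + δc²) = √(0.187 + 5.57) = 2.40, so δu/u = 0.0560.
Q is then a monomial in u, a:
δQ/Q = √((δu/u)² + (2·δa/a)²) = √(0.00313 + 0.00796) = 0.105
Q = 298100, so δQ = 0.105 × 298100 = 31400.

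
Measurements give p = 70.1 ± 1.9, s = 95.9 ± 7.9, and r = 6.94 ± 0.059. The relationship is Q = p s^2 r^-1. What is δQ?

15500

Relative error in a monomial: (δQ/Q)² = Σ (nᵢ · δxᵢ/xᵢ)².
  (1·δp/p)² = (1×0.0271)² = 0.000735;  (2·δs/s)² = (2×0.0824)² = 0.0271;  (-1·δr/r)² = (-1×0.00850)² = 7.23e-05
δQ/Q = √(0.0280) = 0.167
Q = 92900, so δQ = 0.167 × 92900 = 15500.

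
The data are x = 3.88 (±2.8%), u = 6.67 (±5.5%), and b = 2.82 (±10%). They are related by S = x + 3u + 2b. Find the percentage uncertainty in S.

Absolute uncertainties add in quadrature for a linear combination:
  (δx)² = 0.0118;  (3·δu)² = 1.21;  (2·δb)² = 0.318
δS = √(1.54) = 1.24
S = 29.5, so δS/S = 1.24/29.5 = 0.0420.

4.20%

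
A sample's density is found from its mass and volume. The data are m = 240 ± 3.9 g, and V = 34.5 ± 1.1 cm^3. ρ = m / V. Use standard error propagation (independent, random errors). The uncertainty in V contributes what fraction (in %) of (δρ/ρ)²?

(δρ/ρ)² = (1·δm/m)² + (-1·δV/V)²
  m term: (1×0.0163)² = 0.000264
  V term: (-1×0.0319)² = 0.00102
Total = 0.00128. Share from V = 0.00102/0.00128 = 0.794.

79.4%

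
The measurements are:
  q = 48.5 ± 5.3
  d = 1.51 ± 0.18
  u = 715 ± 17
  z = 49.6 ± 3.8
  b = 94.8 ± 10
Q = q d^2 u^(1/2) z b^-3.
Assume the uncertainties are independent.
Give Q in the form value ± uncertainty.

0.172 ± 0.0720

Q is a product of powers, so relative uncertainties combine in quadrature:
  (1·δq/q)² = (1×0.109)² = 0.0119;  (2·δd/d)² = (2×0.119)² = 0.0568;  (½·δu/u)² = (0.5×0.0238)² = 0.000141;  (1·δz/z)² = (1×0.0766)² = 0.00587;  (-3·δb/b)² = (-3×0.105)² = 0.100
δQ/Q = √(0.175) = 0.418
Q = 0.172, so δQ = 0.418 × 0.172 = 0.0720.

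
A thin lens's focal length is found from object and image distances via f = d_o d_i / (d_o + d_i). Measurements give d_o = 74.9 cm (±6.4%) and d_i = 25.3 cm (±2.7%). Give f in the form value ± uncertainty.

18.9 ± 0.489 cm

∂f/∂d_o = (d_i/(d_o+d_i))² = 0.0638;  ∂f/∂d_i = (d_o/(d_o+d_i))² = 0.559
δf = √((∂f/∂d_o · δd_o)² + (∂f/∂d_i · δd_i)²) = √(0.0934 + 0.146) = 0.489 cm
f = 18.9 cm.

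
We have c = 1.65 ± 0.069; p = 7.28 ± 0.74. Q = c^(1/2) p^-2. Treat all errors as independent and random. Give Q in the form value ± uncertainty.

For a monomial Q ∝ c^(1/2), p^-2, fractional errors add in quadrature:
  (½·δc/c)² = (0.5×0.0418)² = 0.000437;  (-2·δp/p)² = (-2×0.102)² = 0.0413
δQ/Q = √(0.0418) = 0.204
Q = 0.0242, so δQ = 0.204 × 0.0242 = 0.00495.

0.0242 ± 0.00495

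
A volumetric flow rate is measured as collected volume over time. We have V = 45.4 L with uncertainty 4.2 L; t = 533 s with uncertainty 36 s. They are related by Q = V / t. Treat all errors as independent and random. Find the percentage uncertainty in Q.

Each factor contributes (exponent × relative error)² to (δQ/Q)²:
  (1·δV/V)² = (1×0.0925)² = 0.00856;  (-1·δt/t)² = (-1×0.0675)² = 0.00456
δQ/Q = √(0.0131) = 0.115

11.5%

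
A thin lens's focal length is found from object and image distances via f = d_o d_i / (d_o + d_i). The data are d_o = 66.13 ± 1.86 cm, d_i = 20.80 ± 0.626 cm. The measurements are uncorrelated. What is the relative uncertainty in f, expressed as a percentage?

2.39%

∂f/∂d_o = (d_i/(d_o+d_i))² = 0.0573;  ∂f/∂d_i = (d_o/(d_o+d_i))² = 0.579
δf = √((∂f/∂d_o · δd_o)² + (∂f/∂d_i · δd_i)²) = √(0.0113 + 0.131) = 0.378 cm
f = 15.82 cm, so δf/f = 0.378/15.82 = 0.0239.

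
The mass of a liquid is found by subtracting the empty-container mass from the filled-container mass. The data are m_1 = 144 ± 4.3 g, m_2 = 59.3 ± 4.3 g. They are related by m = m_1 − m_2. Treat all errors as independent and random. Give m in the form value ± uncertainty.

Absolute uncertainties add in quadrature for a linear combination:
  (δm_1)² = 18.5;  (δm_2)² = 18.5
δm = √(37.0) = 6.08 g
m = 84.7 g.

84.7 ± 6.08 g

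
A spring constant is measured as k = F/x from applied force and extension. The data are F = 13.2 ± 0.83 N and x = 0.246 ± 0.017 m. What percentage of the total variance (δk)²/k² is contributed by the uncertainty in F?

(δk/k)² = (1·δF/F)² + (-1·δx/x)²
  F term: (1×0.0629)² = 0.00395
  x term: (-1×0.0691)² = 0.00478
Total = 0.00873. Share from F = 0.00395/0.00873 = 0.453.

45.3%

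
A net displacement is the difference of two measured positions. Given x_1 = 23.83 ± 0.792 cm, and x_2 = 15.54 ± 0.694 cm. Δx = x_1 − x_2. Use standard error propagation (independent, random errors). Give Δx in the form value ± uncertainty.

Sums and differences: (δΔx)² = Σ (cᵢ δxᵢ)².
  (δx_1)² = 0.627;  (δx_2)² = 0.482
δΔx = √(1.11) = 1.05 cm
Δx = 8.290 cm.

8.290 ± 1.05 cm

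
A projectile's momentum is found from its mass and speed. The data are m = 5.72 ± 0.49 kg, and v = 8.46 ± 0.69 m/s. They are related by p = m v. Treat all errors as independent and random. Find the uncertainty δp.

Products/powers → add relative errors in quadrature, weighted by exponent:
  (1·δm/m)² = (1×0.0857)² = 0.00734;  (1·δv/v)² = (1×0.0816)² = 0.00665
δp/p = √(0.0140) = 0.118
p = 48.4 kg·m/s, so δp = 0.118 × 48.4 = 5.72 kg·m/s.

5.72 kg·m/s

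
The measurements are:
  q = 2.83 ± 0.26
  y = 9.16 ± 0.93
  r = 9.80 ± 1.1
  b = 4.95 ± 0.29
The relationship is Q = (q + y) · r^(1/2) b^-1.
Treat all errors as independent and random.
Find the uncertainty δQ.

0.867

Let u = q + y = 12.0. δu = √(δq² + δy²) = √(0.0676 + 0.865) = 0.966, so δu/u = 0.0805.
Q is then a monomial in u, r, b:
δQ/Q = √((δu/u)² + (½·δr/r)² + (-1·δb/b)²) = √(0.00649 + 0.00315 + 0.00343) = 0.114
Q = 7.58, so δQ = 0.114 × 7.58 = 0.867.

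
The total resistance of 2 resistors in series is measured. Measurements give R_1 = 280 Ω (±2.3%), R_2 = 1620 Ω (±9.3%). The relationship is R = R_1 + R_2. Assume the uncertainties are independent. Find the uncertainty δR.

R is a linear combination, so absolute uncertainties add in quadrature:
  (δR_1)² = 41.5;  (δR_2)² = 22700
δR = √(22700) = 151 Ω

151 Ω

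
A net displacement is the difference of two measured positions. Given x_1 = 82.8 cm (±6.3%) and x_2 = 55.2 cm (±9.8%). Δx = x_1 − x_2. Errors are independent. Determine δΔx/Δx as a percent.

Absolute uncertainties add in quadrature for a linear combination:
  (δx_1)² = 27.2;  (δx_2)² = 29.3
δΔx = √(56.5) = 7.51 cm
Δx = 27.6 cm, so δΔx/Δx = 7.51/27.6 = 0.272.

27.2%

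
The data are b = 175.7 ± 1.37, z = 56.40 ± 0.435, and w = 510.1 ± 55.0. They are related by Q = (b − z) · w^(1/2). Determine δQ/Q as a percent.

Let u = b − z = 119.3. δu = √(δb² + δz²) = √(1.88 + 0.189) = 1.44, so δu/u = 0.0120.
Q is then a monomial in u, w:
δQ/Q = √((δu/u)² + (½·δw/w)²) = √(0.000145 + 0.00291) = 0.0552

5.52%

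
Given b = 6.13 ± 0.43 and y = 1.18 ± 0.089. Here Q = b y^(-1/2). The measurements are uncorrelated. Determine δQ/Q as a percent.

7.96%

Relative error in a monomial: (δQ/Q)² = Σ (nᵢ · δxᵢ/xᵢ)².
  (1·δb/b)² = (1×0.0701)² = 0.00492;  (−½·δy/y)² = (-0.5×0.0754)² = 0.00142
δQ/Q = √(0.00634) = 0.0796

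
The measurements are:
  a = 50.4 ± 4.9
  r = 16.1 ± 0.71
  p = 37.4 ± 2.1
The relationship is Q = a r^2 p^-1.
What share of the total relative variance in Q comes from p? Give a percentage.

(δQ/Q)² = (1·δa/a)² + (2·δr/r)² + (-1·δp/p)²
  a term: (1×0.0972)² = 0.00945
  r term: (2×0.0441)² = 0.00778
  p term: (-1×0.0561)² = 0.00315
Total = 0.0204. Share from p = 0.00315/0.0204 = 0.155.

15.5%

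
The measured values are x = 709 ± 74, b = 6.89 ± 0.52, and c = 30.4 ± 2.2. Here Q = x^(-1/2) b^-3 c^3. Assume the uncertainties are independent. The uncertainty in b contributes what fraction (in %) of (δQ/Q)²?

50.7%

(δQ/Q)² = (−½·δx/x)² + (-3·δb/b)² + (3·δc/c)²
  x term: (-0.5×0.104)² = 0.00272
  b term: (-3×0.0755)² = 0.0513
  c term: (3×0.0724)² = 0.0471
Total = 0.101. Share from b = 0.0513/0.101 = 0.507.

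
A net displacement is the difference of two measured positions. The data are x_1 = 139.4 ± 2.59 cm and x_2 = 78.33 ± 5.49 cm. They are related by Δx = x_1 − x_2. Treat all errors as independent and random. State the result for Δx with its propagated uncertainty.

61.07 ± 6.07 cm

Each term contributes (cᵢ δxᵢ)² to (δΔx)²:
  (δx_1)² = 6.71;  (δx_2)² = 30.1
δΔx = √(36.8) = 6.07 cm
Δx = 61.07 cm.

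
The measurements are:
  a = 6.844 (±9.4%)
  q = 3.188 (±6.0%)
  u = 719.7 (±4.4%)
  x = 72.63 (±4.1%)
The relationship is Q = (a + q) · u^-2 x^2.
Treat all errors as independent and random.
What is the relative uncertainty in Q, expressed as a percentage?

13.8%

Let w = a + q = 10.03. δw = √(δa² + δq²) = √(0.414 + 0.0366) = 0.671, so δw/w = 0.0669.
Q is then a monomial in w, u, x:
δQ/Q = √((δw/w)² + (-2·δu/u)² + (2·δx/x)²) = √(0.00448 + 0.00774 + 0.00672) = 0.138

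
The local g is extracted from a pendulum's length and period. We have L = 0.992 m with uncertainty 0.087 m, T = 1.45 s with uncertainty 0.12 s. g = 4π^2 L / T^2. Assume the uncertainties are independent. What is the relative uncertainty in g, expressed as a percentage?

18.7%

For a monomial g ∝ L, T^-2, fractional errors add in quadrature:
  (1·δL/L)² = (1×0.0877)² = 0.00769;  (-2·δT/T)² = (-2×0.0828)² = 0.0274
δg/g = √(0.0351) = 0.187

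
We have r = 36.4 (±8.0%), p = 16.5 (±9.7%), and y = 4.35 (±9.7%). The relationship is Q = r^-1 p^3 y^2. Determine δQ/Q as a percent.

Q is a product of powers, so relative uncertainties combine in quadrature:
  (-1·δr/r)² = (-1×0.0800)² = 0.00640;  (3·δp/p)² = (3×0.0970)² = 0.0847;  (2·δy/y)² = (2×0.0970)² = 0.0376
δQ/Q = √(0.129) = 0.359

35.9%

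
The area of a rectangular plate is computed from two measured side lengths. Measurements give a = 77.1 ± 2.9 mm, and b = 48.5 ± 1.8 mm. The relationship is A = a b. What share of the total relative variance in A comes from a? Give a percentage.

(δA/A)² = (1·δa/a)² + (1·δb/b)²
  a term: (1×0.0376)² = 0.00141
  b term: (1×0.0371)² = 0.00138
Total = 0.00279. Share from a = 0.00141/0.00279 = 0.507.

50.7%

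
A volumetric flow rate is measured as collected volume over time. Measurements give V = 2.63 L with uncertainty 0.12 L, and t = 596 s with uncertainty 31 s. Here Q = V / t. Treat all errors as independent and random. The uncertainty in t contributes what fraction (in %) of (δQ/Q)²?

56.5%

(δQ/Q)² = (1·δV/V)² + (-1·δt/t)²
  V term: (1×0.0456)² = 0.00208
  t term: (-1×0.0520)² = 0.00271
Total = 0.00479. Share from t = 0.00271/0.00479 = 0.565.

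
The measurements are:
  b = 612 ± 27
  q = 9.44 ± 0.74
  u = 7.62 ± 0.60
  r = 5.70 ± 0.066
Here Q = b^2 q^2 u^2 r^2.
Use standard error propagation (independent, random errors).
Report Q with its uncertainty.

Q is a product of powers, so relative uncertainties combine in quadrature:
  (2·δb/b)² = (2×0.0441)² = 0.00779;  (2·δq/q)² = (2×0.0784)² = 0.0246;  (2·δu/u)² = (2×0.0787)² = 0.0248;  (2·δr/r)² = (2×0.0116)² = 0.000536
δQ/Q = √(0.0577) = 0.240
Q = 6.3e+10, so δQ = 0.240 × 6.3e+10 = 1.51e+10.

(6.30 ± 1.51) × 10^10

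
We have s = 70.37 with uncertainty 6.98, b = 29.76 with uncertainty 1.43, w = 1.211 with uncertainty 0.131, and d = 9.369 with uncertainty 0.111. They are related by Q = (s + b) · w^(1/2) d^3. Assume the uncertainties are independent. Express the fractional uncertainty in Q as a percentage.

9.62%

Let u = s + b = 100.1. δu = √(δs² + δb²) = √(48.7 + 2.04) = 7.12, so δu/u = 0.0712.
Q is then a monomial in u, w, d:
δQ/Q = √((δu/u)² + (½·δw/w)² + (3·δd/d)²) = √(0.00506 + 0.00293 + 0.00126) = 0.0962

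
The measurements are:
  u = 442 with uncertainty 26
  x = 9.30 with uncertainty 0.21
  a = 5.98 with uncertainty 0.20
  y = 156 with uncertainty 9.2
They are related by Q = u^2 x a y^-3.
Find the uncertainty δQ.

0.619

Products/powers → add relative errors in quadrature, weighted by exponent:
  (2·δu/u)² = (2×0.0588)² = 0.0138;  (1·δx/x)² = (1×0.0226)² = 0.000510;  (1·δa/a)² = (1×0.0334)² = 0.00112;  (-3·δy/y)² = (-3×0.0590)² = 0.0313
δQ/Q = √(0.0468) = 0.216
Q = 2.86, so δQ = 0.216 × 2.86 = 0.619.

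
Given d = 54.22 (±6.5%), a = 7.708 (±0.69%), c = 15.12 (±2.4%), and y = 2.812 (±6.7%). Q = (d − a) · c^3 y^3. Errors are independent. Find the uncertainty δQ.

Let u = d − a = 46.51. δu = √(δd² + δa²) = √(12.4 + 0.00283) = 3.52, so δu/u = 0.0758.
Q is then a monomial in u, c, y:
δQ/Q = √((δu/u)² + (3·δc/c)² + (3·δy/y)²) = √(0.00574 + 0.00518 + 0.0404) = 0.227
Q = 3.575e+06, so δQ = 0.227 × 3.575e+06 = 8.1e+05.

8.1e+05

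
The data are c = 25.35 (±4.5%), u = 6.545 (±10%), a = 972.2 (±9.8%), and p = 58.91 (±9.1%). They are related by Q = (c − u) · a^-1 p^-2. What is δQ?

1.22e-06

Let w = c − u = 18.80. δw = √(δc² + δu²) = √(1.30 + 0.428) = 1.32, so δw/w = 0.0699.
Q is then a monomial in w, a, p:
δQ/Q = √((δw/w)² + (-1·δa/a)² + (-2·δp/p)²) = √(0.00489 + 0.00960 + 0.0331) = 0.218
Q = 5.574e-06, so δQ = 0.218 × 5.574e-06 = 1.22e-06.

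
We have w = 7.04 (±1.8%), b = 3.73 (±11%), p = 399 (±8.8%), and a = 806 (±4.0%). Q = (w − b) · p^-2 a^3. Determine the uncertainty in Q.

2720

Let u = w − b = 3.31. δu = √(δw² + δb²) = √(0.0161 + 0.168) = 0.429, so δu/u = 0.130.
Q is then a monomial in u, p, a:
δQ/Q = √((δu/u)² + (-2·δp/p)² + (3·δa/a)²) = √(0.0168 + 0.0310 + 0.0144) = 0.249
Q = 10900, so δQ = 0.249 × 10900 = 2720.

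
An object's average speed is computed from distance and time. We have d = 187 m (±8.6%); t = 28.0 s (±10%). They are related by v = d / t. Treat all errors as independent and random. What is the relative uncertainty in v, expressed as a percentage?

Each factor contributes (exponent × relative error)² to (δv/v)²:
  (1·δd/d)² = (1×0.0860)² = 0.00740;  (-1·δt/t)² = (-1×0.100)² = 0.0100
δv/v = √(0.0174) = 0.132

13.2%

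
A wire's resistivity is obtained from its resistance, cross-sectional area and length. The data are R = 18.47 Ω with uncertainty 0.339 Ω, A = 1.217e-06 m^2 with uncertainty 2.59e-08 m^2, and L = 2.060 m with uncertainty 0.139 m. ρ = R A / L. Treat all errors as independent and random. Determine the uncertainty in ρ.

7.98e-07 Ω·m

For a monomial ρ ∝ R, A, L^-1, fractional errors add in quadrature:
  (1·δR/R)² = (1×0.0184)² = 0.000337;  (1·δA/A)² = (1×0.0213)² = 0.000453;  (-1·δL/L)² = (-1×0.0675)² = 0.00455
δρ/ρ = √(0.00534) = 0.0731
ρ = 1.091e-05 Ω·m, so δρ = 0.0731 × 1.091e-05 = 7.98e-07 Ω·m.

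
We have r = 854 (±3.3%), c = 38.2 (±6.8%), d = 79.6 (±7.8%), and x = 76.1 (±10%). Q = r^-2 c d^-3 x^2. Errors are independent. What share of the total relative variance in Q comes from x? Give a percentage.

38.6%

(δQ/Q)² = (-2·δr/r)² + (1·δc/c)² + (-3·δd/d)² + (2·δx/x)²
  r term: (-2×0.0330)² = 0.00436
  c term: (1×0.0680)² = 0.00462
  d term: (-3×0.0780)² = 0.0548
  x term: (2×0.100)² = 0.0400
Total = 0.104. Share from x = 0.0400/0.104 = 0.386.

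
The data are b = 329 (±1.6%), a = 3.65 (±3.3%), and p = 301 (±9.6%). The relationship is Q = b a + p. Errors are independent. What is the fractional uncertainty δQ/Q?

0.0351

Let w = b·a = 1200. δw/w = √((1·δb/b)² + (1·δa/a)²) = √(0.000256 + 0.00109) = 0.0367, so δw = 44.0.
Q = w + p: δQ = √(δw² + δp²) = √(1940 + 835) = 52.7
Q = 1500, so δQ/Q = 52.7/1500 = 0.0351.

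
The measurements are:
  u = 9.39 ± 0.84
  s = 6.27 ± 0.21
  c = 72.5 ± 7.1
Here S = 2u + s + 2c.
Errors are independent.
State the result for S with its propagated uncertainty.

170 ± 14.3

Absolute uncertainties add in quadrature for a linear combination:
  (2·δu)² = 2.82;  (δs)² = 0.0441;  (2·δc)² = 202
δS = √(205) = 14.3
S = 170.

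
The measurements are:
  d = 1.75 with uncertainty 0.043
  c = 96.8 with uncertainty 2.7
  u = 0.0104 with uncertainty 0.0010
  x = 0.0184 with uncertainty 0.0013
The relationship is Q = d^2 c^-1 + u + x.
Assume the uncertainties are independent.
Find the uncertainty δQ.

Let p = d^2·c^-1 = 0.0316. δp/p = √((2·δd/d)² + (-1·δc/c)²) = √(0.00242 + 0.000778) = 0.0565, so δp = 0.00179.
Q = p + u + x: δQ = √(δp² + δu² + δx²) = √(3.2e-06 + 1e-06 + 1.69e-06) = 0.00243

0.00243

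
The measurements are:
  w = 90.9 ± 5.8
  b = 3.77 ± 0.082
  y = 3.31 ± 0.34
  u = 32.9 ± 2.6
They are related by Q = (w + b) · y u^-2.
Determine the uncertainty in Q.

0.0574

Let h = w + b = 94.7. δh = √(δw² + δb²) = √(33.6 + 0.00672) = 5.80, so δh/h = 0.0613.
Q is then a monomial in h, y, u:
δQ/Q = √((δh/h)² + (1·δy/y)² + (-2·δu/u)²) = √(0.00375 + 0.0106 + 0.0250) = 0.198
Q = 0.290, so δQ = 0.198 × 0.290 = 0.0574.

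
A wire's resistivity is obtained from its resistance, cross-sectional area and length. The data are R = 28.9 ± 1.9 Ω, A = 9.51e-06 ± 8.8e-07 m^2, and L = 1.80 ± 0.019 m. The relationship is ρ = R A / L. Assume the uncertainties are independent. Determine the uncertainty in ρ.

1.74e-05 Ω·m

Products/powers → add relative errors in quadrature, weighted by exponent:
  (1·δR/R)² = (1×0.0657)² = 0.00432;  (1·δA/A)² = (1×0.0925)² = 0.00856;  (-1·δL/L)² = (-1×0.0106)² = 0.000111
δρ/ρ = √(0.0130) = 0.114
ρ = 0.000153 Ω·m, so δρ = 0.114 × 0.000153 = 1.74e-05 Ω·m.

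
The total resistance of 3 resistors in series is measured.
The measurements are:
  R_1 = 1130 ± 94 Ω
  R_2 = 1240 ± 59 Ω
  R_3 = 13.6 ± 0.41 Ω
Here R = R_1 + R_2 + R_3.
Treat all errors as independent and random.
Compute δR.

R is a linear combination, so absolute uncertainties add in quadrature:
  (δR_1)² = 8840;  (δR_2)² = 3480;  (δR_3)² = 0.168
δR = √(12300) = 111 Ω

111 Ω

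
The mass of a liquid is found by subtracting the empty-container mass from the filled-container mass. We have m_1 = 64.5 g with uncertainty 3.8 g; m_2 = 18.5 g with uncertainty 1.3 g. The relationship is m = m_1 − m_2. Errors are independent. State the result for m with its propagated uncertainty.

46.0 ± 4.02 g

Each term contributes (cᵢ δxᵢ)² to (δm)²:
  (δm_1)² = 14.4;  (δm_2)² = 1.69
δm = √(16.1) = 4.02 g
m = 46.0 g.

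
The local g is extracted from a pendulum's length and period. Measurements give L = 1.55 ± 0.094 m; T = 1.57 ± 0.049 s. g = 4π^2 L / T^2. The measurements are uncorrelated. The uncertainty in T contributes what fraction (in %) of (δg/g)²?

51.4%

(δg/g)² = (1·δL/L)² + (-2·δT/T)²
  L term: (1×0.0606)² = 0.00368
  T term: (-2×0.0312)² = 0.00390
Total = 0.00757. Share from T = 0.00390/0.00757 = 0.514.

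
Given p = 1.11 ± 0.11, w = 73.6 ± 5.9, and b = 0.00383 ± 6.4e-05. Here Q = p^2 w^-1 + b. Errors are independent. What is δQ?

0.00358

Let h = p^2·w^-1 = 0.0167. δh/h = √((2·δp/p)² + (-1·δw/w)²) = √(0.0393 + 0.00643) = 0.214, so δh = 0.00358.
Q = h + b: δQ = √(δh² + δb²) = √(1.28e-05 + 4.1e-09) = 0.00358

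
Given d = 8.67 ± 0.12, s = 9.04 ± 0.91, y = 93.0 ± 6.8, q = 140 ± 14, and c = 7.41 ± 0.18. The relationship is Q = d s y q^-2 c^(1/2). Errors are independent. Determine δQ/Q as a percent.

Q is a product of powers, so relative uncertainties combine in quadrature:
  (1·δd/d)² = (1×0.0138)² = 0.000192;  (1·δs/s)² = (1×0.101)² = 0.0101;  (1·δy/y)² = (1×0.0731)² = 0.00535;  (-2·δq/q)² = (-2×0.100)² = 0.0400;  (½·δc/c)² = (0.5×0.0243)² = 0.000148
δQ/Q = √(0.0558) = 0.236

23.6%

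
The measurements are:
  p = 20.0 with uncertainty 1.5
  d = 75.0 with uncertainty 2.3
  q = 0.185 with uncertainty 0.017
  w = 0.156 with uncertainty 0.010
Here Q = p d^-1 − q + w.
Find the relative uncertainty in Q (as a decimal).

Let h = p·d^-1 = 0.267. δh/h = √((1·δp/p)² + (-1·δd/d)²) = √(0.00562 + 0.000940) = 0.0810, so δh = 0.0216.
Q = h − q + w: δQ = √(δh² + δq² + δw²) = √(0.000467 + 0.000289 + 0.000100) = 0.0293
Q = 0.238, so δQ/Q = 0.0293/0.238 = 0.123.

0.123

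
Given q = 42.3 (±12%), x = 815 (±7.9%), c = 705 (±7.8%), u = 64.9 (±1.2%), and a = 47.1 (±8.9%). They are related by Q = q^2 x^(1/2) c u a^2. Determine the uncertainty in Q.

Products/powers → add relative errors in quadrature, weighted by exponent:
  (2·δq/q)² = (2×0.120)² = 0.0576;  (½·δx/x)² = (0.5×0.0790)² = 0.00156;  (1·δc/c)² = (1×0.0780)² = 0.00608;  (1·δu/u)² = (1×0.0120)² = 0.000144;  (2·δa/a)² = (2×0.0890)² = 0.0317
δQ/Q = √(0.0971) = 0.312
Q = 5.18e+12, so δQ = 0.312 × 5.18e+12 = 1.62e+12.

1.62e+12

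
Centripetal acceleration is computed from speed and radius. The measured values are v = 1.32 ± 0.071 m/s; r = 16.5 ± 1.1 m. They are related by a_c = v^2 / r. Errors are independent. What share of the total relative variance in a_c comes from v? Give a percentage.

72.3%

(δa_c/a_c)² = (2·δv/v)² + (-1·δr/r)²
  v term: (2×0.0538)² = 0.0116
  r term: (-1×0.0667)² = 0.00444
Total = 0.0160. Share from v = 0.0116/0.0160 = 0.723.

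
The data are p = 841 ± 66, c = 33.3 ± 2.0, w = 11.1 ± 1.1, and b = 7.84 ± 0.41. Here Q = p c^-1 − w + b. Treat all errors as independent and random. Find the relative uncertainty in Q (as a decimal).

Let h = p·c^-1 = 25.3. δh/h = √((1·δp/p)² + (-1·δc/c)²) = √(0.00616 + 0.00361) = 0.0988, so δh = 2.50.
Q = h − w + b: δQ = √(δh² + δw² + δb²) = √(6.23 + 1.21 + 0.168) = 2.76
Q = 22.0, so δQ/Q = 2.76/22.0 = 0.125.

0.125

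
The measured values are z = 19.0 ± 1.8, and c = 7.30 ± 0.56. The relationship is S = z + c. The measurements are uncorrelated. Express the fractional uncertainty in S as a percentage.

7.17%

S is a linear combination, so absolute uncertainties add in quadrature:
  (δz)² = 3.24;  (δc)² = 0.314
δS = √(3.55) = 1.89
S = 26.3, so δS/S = 1.89/26.3 = 0.0717.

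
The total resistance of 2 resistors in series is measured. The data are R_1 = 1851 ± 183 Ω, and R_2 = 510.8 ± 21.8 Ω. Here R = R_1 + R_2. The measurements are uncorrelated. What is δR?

Absolute uncertainties add in quadrature for a linear combination:
  (δR_1)² = 33500;  (δR_2)² = 475
δR = √(34000) = 184 Ω

184 Ω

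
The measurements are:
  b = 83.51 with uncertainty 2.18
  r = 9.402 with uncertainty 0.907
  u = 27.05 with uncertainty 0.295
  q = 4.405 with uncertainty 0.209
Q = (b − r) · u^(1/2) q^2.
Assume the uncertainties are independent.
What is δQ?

750

Let w = b − r = 74.11. δw = √(δb² + δr²) = √(4.75 + 0.823) = 2.36, so δw/w = 0.0319.
Q is then a monomial in w, u, q:
δQ/Q = √((δw/w)² + (½·δu/u)² + (2·δq/q)²) = √(0.00102 + 2.97e-05 + 0.00900) = 0.100
Q = 7479, so δQ = 0.100 × 7479 = 750.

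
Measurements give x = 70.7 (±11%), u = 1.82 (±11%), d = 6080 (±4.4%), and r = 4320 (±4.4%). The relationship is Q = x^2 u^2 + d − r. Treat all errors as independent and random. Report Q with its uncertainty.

18300 ± 5160

Let p = x^2·u^2 = 16600. δp/p = √((2·δx/x)² + (2·δu/u)²) = √(0.0484 + 0.0484) = 0.311, so δp = 5150.
Q = p + d − r: δQ = √(δp² + δd² + δr²) = √(2.65e+07 + 71600 + 36100) = 5160
Q = 18300.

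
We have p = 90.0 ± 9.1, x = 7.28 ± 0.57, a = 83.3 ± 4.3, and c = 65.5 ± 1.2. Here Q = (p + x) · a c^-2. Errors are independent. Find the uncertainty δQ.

Let u = p + x = 97.3. δu = √(δp² + δx²) = √(82.8 + 0.325) = 9.12, so δu/u = 0.0937.
Q is then a monomial in u, a, c:
δQ/Q = √((δu/u)² + (1·δa/a)² + (-2·δc/c)²) = √(0.00878 + 0.00266 + 0.00134) = 0.113
Q = 1.89, so δQ = 0.113 × 1.89 = 0.214.

0.214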